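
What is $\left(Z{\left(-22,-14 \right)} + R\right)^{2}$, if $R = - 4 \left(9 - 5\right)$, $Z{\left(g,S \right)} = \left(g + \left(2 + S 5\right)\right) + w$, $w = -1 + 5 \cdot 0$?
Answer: $11449$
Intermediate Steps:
$w = -1$ ($w = -1 + 0 = -1$)
$Z{\left(g,S \right)} = 1 + g + 5 S$ ($Z{\left(g,S \right)} = \left(g + \left(2 + S 5\right)\right) - 1 = \left(g + \left(2 + 5 S\right)\right) - 1 = \left(2 + g + 5 S\right) - 1 = 1 + g + 5 S$)
$R = -16$ ($R = \left(-4\right) 4 = -16$)
$\left(Z{\left(-22,-14 \right)} + R\right)^{2} = \left(\left(1 - 22 + 5 \left(-14\right)\right) - 16\right)^{2} = \left(\left(1 - 22 - 70\right) - 16\right)^{2} = \left(-91 - 16\right)^{2} = \left(-107\right)^{2} = 11449$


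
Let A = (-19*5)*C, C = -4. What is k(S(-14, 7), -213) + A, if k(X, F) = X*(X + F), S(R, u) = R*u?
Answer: 30858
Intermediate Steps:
k(X, F) = X*(F + X)
A = 380 (A = -19*5*(-4) = -95*(-4) = 380)
k(S(-14, 7), -213) + A = (-14*7)*(-213 - 14*7) + 380 = -98*(-213 - 98) + 380 = -98*(-311) + 380 = 30478 + 380 = 30858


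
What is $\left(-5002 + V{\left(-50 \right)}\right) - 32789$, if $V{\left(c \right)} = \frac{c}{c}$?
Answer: $-37790$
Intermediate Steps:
$V{\left(c \right)} = 1$
$\left(-5002 + V{\left(-50 \right)}\right) - 32789 = \left(-5002 + 1\right) - 32789 = -5001 - 32789 = -37790$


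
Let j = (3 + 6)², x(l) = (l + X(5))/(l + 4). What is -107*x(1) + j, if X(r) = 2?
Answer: 84/5 ≈ 16.800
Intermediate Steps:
x(l) = (2 + l)/(4 + l) (x(l) = (l + 2)/(l + 4) = (2 + l)/(4 + l))
j = 81 (j = 9² = 81)
-107*x(1) + j = -107*(2 + 1)/(4 + 1) + 81 = -107*3/5 + 81 = -107*(⅕)*3 + 81 = -321/5 + 81 = 84/5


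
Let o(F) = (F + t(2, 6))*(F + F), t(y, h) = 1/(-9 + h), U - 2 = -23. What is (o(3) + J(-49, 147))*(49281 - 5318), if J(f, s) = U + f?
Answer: -2374002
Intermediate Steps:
U = -21 (U = 2 - 23 = -21)
o(F) = 2*F*(-⅓ + F) (o(F) = (F + 1/(-9 + 6))*(F + F) = (F + 1/(-3))*(2*F) = (F - ⅓)*(2*F) = (-⅓ + F)*(2*F) = 2*F*(-⅓ + F))
J(f, s) = -21 + f
(o(3) + J(-49, 147))*(49281 - 5318) = ((⅔)*3*(-1 + 3*3) + (-21 - 49))*(49281 - 5318) = ((⅔)*3*(-1 + 9) - 70)*43963 = ((⅔)*3*8 - 70)*43963 = (16 - 70)*43963 = -54*43963 = -2374002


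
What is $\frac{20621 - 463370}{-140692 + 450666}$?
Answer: $- \frac{442749}{309974} \approx -1.4283$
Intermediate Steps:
$\frac{20621 - 463370}{-140692 + 450666} = - \frac{442749}{309974}$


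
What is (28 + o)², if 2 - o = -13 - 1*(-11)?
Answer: 1024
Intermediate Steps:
o = 4 (o = 2 - (-13 - 1*(-11)) = 2 - (-13 + 11) = 2 - 1*(-2) = 2 + 2 = 4)
(28 + o)² = (28 + 4)² = 32² = 1024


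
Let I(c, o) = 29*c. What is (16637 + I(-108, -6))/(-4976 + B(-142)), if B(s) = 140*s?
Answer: -13505/24856 ≈ -0.54333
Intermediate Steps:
(16637 + I(-108, -6))/(-4976 + B(-142)) = (16637 + 29*(-108))/(-4976 + 140*(-142)) = (16637 - 3132)/(-4976 - 19880) = 13505/(-24856) = 13505*(-1/24856) = -13505/24856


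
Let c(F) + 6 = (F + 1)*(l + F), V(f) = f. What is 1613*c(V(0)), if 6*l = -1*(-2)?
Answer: -27421/3 ≈ -9140.3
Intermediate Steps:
l = ⅓ (l = (-1*(-2))/6 = (⅙)*2 = ⅓ ≈ 0.33333)
c(F) = -6 + (1 + F)*(⅓ + F) (c(F) = -6 + (F + 1)*(⅓ + F) = -6 + (1 + F)*(⅓ + F))
1613*c(V(0)) = 1613*(-17/3 + 0² + (4/3)*0) = 1613*(-17/3 + 0 + 0) = 1613*(-17/3) = -27421/3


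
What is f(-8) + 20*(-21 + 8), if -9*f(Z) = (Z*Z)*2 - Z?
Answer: -2476/9 ≈ -275.11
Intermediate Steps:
f(Z) = -2*Z²/9 + Z/9 (f(Z) = -((Z*Z)*2 - Z)/9 = -(Z²*2 - Z)/9 = -(2*Z² - Z)/9 = -(-Z + 2*Z²)/9 = -2*Z²/9 + Z/9)
f(-8) + 20*(-21 + 8) = (⅑)*(-8)*(1 - 2*(-8)) + 20*(-21 + 8) = (⅑)*(-8)*(1 + 16) + 20*(-13) = (⅑)*(-8)*17 - 260 = -136/9 - 260 = -2476/9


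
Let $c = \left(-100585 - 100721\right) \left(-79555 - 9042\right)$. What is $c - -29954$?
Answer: $17835137636$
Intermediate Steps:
$c = 17835107682$ ($c = \left(-201306\right) \left(-88597\right) = 17835107682$)
$c - -29954 = 17835107682 - -29954 = 17835107682 + 29954 = 17835137636$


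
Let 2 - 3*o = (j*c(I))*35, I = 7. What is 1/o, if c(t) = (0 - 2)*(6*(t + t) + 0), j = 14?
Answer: 3/82322 ≈ 3.6442e-5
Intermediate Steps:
c(t) = -24*t (c(t) = -2*(6*(2*t) + 0) = -2*(12*t + 0) = -24*t)
o = 82322/3 (o = 2/3 - 14*(-24*7)*35/3 = 2/3 - 14*(-168)*35/3 = 2/3 - (-784)*35 = 2/3 - 1/3*(-82320) = 2/3 + 27440 = 82322/3 ≈ 27441.)
1/o = 1/(82322/3) = 3/82322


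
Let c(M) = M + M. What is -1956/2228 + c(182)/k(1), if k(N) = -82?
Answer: -121423/22837 ≈ -5.3169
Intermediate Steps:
c(M) = 2*M
-1956/2228 + c(182)/k(1) = -1956/2228 + (2*182)/(-82) = -1956*1/2228 + 364*(-1/82) = -489/557 - 182/41 = -121423/22837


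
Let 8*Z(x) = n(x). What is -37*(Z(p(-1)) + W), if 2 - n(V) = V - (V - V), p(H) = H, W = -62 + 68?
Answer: -1887/8 ≈ -235.88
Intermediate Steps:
W = 6
n(V) = 2 - V (n(V) = 2 - (V - (V - V)) = 2 - (V - 1*0) = 2 - (V + 0) = 2 - V)
Z(x) = 1/4 - x/8 (Z(x) = (2 - x)/8 = 1/4 - x/8)
-37*(Z(p(-1)) + W) = -37*((1/4 - 1/8*(-1)) + 6) = -37*((1/4 + 1/8) + 6) = -37*(3/8 + 6) = -37*51/8 = -1887/8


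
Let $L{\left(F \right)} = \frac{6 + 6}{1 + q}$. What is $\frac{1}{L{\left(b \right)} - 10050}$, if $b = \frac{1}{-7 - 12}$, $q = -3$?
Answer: $- \frac{1}{10056} \approx -9.9443 \cdot 10^{-5}$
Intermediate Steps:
$b = - \frac{1}{19}$ ($b = \frac{1}{-19} = - \frac{1}{19} \approx -0.052632$)
$L{\left(F \right)} = -6$ ($L{\left(F \right)} = \frac{6 + 6}{1 - 3} = \frac{12}{-2} = 12 \left(- \frac{1}{2}\right) = -6$)
$\frac{1}{L{\left(b \right)} - 10050} = \frac{1}{-6 - 10050} = \frac{1}{-10056} = - \frac{1}{10056}$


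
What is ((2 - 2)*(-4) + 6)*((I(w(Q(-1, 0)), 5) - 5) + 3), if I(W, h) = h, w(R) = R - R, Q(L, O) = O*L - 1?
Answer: 18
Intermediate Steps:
Q(L, O) = -1 + L*O (Q(L, O) = L*O - 1 = -1 + L*O)
w(R) = 0
((2 - 2)*(-4) + 6)*((I(w(Q(-1, 0)), 5) - 5) + 3) = ((2 - 2)*(-4) + 6)*((5 - 5) + 3) = (0*(-4) + 6)*(0 + 3) = (0 + 6)*3 = 6*3 = 18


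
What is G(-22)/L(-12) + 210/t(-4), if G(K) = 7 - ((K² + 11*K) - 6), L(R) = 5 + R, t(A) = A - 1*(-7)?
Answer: 719/7 ≈ 102.71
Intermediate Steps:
t(A) = 7 + A (t(A) = A + 7 = 7 + A)
G(K) = 13 - K² - 11*K (G(K) = 7 - (-6 + K² + 11*K) = 7 + (6 - K² - 11*K) = 13 - K² - 11*K)
G(-22)/L(-12) + 210/t(-4) = (13 - 1*(-22)² - 11*(-22))/(5 - 12) + 210/(7 - 4) = (13 - 1*484 + 242)/(-7) + 210/3 = (13 - 484 + 242)*(-⅐) + 210*(⅓) = -229*(-⅐) + 70 = 229/7 + 70 = 719/7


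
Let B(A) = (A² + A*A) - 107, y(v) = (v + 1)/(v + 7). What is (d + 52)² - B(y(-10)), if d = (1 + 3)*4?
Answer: 4713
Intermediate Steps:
d = 16 (d = 4*4 = 16)
y(v) = (1 + v)/(7 + v)
B(A) = -107 + 2*A² (B(A) = (A² + A²) - 107 = 2*A² - 107 = -107 + 2*A²)
(d + 52)² - B(y(-10)) = (16 + 52)² - (-107 + 2*((1 - 10)/(7 - 10))²) = 68² - (-107 + 2*(-9/(-3))²) = 4624 - (-107 + 2*(-⅓*(-9))²) = 4624 - (-107 + 2*3²) = 4624 - (-107 + 2*9) = 4624 - (-107 + 18) = 4624 - 1*(-89) = 4624 + 89 = 4713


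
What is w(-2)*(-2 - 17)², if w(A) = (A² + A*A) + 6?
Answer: 5054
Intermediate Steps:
w(A) = 6 + 2*A² (w(A) = (A² + A²) + 6 = 2*A² + 6 = 6 + 2*A²)
w(-2)*(-2 - 17)² = (6 + 2*(-2)²)*(-2 - 17)² = (6 + 2*4)*(-19)² = (6 + 8)*361 = 14*361 = 5054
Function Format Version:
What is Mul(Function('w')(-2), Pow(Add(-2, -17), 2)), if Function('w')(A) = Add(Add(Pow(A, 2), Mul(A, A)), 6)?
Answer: 5054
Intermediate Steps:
Function('w')(A) = Add(6, Mul(2, Pow(A, 2))) (Function('w')(A) = Add(Add(Pow(A, 2), Pow(A, 2)), 6) = Add(Mul(2, Pow(A, 2)), 6) = Add(6, Mul(2, Pow(A, 2))))
Mul(Function('w')(-2), Pow(Add(-2, -17), 2)) = Mul(Add(6, Mul(2, Pow(-2, 2))), Pow(Add(-2, -17), 2)) = Mul(Add(6, Mul(2, 4)), Pow(-19, 2)) = Mul(Add(6, 8), 361) = Mul(14, 361) = 5054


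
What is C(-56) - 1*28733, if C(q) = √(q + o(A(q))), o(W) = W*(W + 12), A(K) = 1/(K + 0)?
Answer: -28733 + I*√176287/56 ≈ -28733.0 + 7.4976*I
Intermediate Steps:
A(K) = 1/K
o(W) = W*(12 + W)
C(q) = √(q + (12 + 1/q)/q)
C(-56) - 1*28733 = √(-56 + (-56)⁻² + 12/(-56)) - 1*28733 = √(-56 + 1/3136 + 12*(-1/56)) - 28733 = √(-56 + 1/3136 - 3/14) - 28733 = √(-176287/3136) - 28733 = I*√176287/56 - 28733 = -28733 + I*√176287/56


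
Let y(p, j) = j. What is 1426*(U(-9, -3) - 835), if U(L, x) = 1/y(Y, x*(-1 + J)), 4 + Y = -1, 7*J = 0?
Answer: -3570704/3 ≈ -1.1902e+6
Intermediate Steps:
J = 0 (J = (⅐)*0 = 0)
Y = -5 (Y = -4 - 1 = -5)
U(L, x) = -1/x (U(L, x) = 1/(x*(-1 + 0)) = 1/(x*(-1)) = 1/(-x) = -1/x)
1426*(U(-9, -3) - 835) = 1426*(-1/(-3) - 835) = 1426*(-1*(-⅓) - 835) = 1426*(⅓ - 835) = 1426*(-2504/3) = -3570704/3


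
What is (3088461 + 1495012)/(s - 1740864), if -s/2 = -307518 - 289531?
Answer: -4583473/546766 ≈ -8.3829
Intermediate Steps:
s = 1194098 (s = -2*(-307518 - 289531) = -2*(-597049) = 1194098)
(3088461 + 1495012)/(s - 1740864) = (3088461 + 1495012)/(1194098 - 1740864) = 4583473/(-546766) = 4583473*(-1/546766) = -4583473/546766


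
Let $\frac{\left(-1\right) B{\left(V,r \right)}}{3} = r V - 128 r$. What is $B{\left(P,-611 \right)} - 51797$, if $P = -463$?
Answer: $-1135100$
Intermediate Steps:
$B{\left(V,r \right)} = 384 r - 3 V r$ ($B{\left(V,r \right)} = - 3 \left(r V - 128 r\right) = - 3 \left(V r - 128 r\right) = - 3 \left(- 128 r + V r\right) = 384 r - 3 V r$)
$B{\left(P,-611 \right)} - 51797 = 3 \left(-611\right) \left(128 - -463\right) - 51797 = 3 \left(-611\right) \left(128 + 463\right) - 51797 = 3 \left(-611\right) 591 - 51797 = -1083303 - 51797 = -1135100$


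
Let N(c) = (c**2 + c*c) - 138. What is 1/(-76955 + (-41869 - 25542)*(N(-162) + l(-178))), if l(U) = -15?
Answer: -1/3528031640 ≈ -2.8344e-10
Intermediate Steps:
N(c) = -138 + 2*c**2 (N(c) = (c**2 + c**2) - 138 = 2*c**2 - 138 = -138 + 2*c**2)
1/(-76955 + (-41869 - 25542)*(N(-162) + l(-178))) = 1/(-76955 + (-41869 - 25542)*((-138 + 2*(-162)**2) - 15)) = 1/(-76955 - 67411*((-138 + 2*26244) - 15)) = 1/(-76955 - 67411*((-138 + 52488) - 15)) = 1/(-76955 - 67411*(52350 - 15)) = 1/(-76955 - 67411*52335) = 1/(-76955 - 3527954685) = 1/(-3528031640) = -1/3528031640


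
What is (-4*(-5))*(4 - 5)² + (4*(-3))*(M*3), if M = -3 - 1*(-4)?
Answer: -16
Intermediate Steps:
M = 1 (M = -3 + 4 = 1)
(-4*(-5))*(4 - 5)² + (4*(-3))*(M*3) = (-4*(-5))*(4 - 5)² + (4*(-3))*(1*3) = 20*(-1)² - 12*3 = 20*1 - 36 = 20 - 36 = -16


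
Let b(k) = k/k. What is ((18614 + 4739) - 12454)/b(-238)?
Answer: 10899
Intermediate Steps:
b(k) = 1
((18614 + 4739) - 12454)/b(-238) = ((18614 + 4739) - 12454)/1 = (23353 - 12454)*1 = 10899*1 = 10899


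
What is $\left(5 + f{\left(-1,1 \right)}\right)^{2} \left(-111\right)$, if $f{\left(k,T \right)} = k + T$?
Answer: $-2775$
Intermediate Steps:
$f{\left(k,T \right)} = T + k$
$\left(5 + f{\left(-1,1 \right)}\right)^{2} \left(-111\right) = \left(5 + \left(1 - 1\right)\right)^{2} \left(-111\right) = \left(5 + 0\right)^{2} \left(-111\right) = 5^{2} \left(-111\right) = 25 \left(-111\right) = -2775$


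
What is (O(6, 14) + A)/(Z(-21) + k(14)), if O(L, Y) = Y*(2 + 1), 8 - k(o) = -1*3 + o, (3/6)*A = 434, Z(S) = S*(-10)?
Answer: 910/207 ≈ 4.3961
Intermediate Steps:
Z(S) = -10*S
A = 868 (A = 2*434 = 868)
k(o) = 11 - o (k(o) = 8 - (-1*3 + o) = 8 - (-3 + o) = 8 + (3 - o) = 11 - o)
O(L, Y) = 3*Y (O(L, Y) = Y*3 = 3*Y)
(O(6, 14) + A)/(Z(-21) + k(14)) = (3*14 + 868)/(-10*(-21) + (11 - 1*14)) = (42 + 868)/(210 + (11 - 14)) = 910/(210 - 3) = 910/207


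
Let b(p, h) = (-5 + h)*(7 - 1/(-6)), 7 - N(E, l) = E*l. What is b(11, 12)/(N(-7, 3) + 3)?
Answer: 301/186 ≈ 1.6183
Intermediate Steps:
N(E, l) = 7 - E*l
b(p, h) = -215/6 + 43*h/6 (b(p, h) = (-5 + h)*(7 - 1*(-1/6)) = (-5 + h)*(7 + 1/6) = (-5 + h)*(43/6) = -215/6 + 43*h/6)
b(11, 12)/(N(-7, 3) + 3) = (-215/6 + (43/6)*12)/((7 - 1*(-7)*3) + 3) = (-215/6 + 86)/((7 + 21) + 3) = 301/(6*(28 + 3)) = (301/6)/31 = (301/6)*(1/31) = 301/186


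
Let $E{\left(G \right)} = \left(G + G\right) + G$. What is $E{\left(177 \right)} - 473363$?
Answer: $-472832$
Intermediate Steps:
$E{\left(G \right)} = 3 G$ ($E{\left(G \right)} = 2 G + G = 3 G$)
$E{\left(177 \right)} - 473363 = 3 \cdot 177 - 473363 = 531 - 473363 = -472832$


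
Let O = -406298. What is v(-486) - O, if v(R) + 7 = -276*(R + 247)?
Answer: 472255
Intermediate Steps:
v(R) = -68179 - 276*R (v(R) = -7 - 276*(R + 247) = -7 - 276*(247 + R) = -7 + (-68172 - 276*R) = -68179 - 276*R)
v(-486) - O = (-68179 - 276*(-486)) - 1*(-406298) = (-68179 + 134136) + 406298 = 65957 + 406298 = 472255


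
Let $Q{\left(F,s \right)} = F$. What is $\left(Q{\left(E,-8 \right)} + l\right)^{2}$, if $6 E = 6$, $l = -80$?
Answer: $6241$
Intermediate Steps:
$E = 1$ ($E = \frac{1}{6} \cdot 6 = 1$)
$\left(Q{\left(E,-8 \right)} + l\right)^{2} = \left(1 - 80\right)^{2} = \left(-79\right)^{2} = 6241$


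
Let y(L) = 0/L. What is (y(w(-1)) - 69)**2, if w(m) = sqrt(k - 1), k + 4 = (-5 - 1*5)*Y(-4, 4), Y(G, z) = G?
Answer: 4761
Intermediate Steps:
k = 36 (k = -4 + (-5 - 1*5)*(-4) = -4 + (-5 - 5)*(-4) = -4 - 10*(-4) = -4 + 40 = 36)
w(m) = sqrt(35) (w(m) = sqrt(36 - 1) = sqrt(35))
y(L) = 0
(y(w(-1)) - 69)**2 = (0 - 69)**2 = (-69)**2 = 4761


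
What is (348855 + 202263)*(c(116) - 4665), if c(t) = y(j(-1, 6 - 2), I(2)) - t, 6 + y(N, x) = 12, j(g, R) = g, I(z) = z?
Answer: -2631588450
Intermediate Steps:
y(N, x) = 6 (y(N, x) = -6 + 12 = 6)
c(t) = 6 - t
(348855 + 202263)*(c(116) - 4665) = (348855 + 202263)*((6 - 1*116) - 4665) = 551118*((6 - 116) - 4665) = 551118*(-110 - 4665) = 551118*(-4775) = -2631588450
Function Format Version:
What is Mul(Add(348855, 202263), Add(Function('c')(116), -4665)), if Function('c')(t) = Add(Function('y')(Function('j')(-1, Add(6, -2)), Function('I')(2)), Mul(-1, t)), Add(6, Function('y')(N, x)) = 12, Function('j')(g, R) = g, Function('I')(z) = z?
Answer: -2631588450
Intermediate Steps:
Function('y')(N, x) = 6 (Function('y')(N, x) = Add(-6, 12) = 6)
Function('c')(t) = Add(6, Mul(-1, t))
Mul(Add(348855, 202263), Add(Function('c')(116), -4665)) = Mul(Add(348855, 202263), Add(Add(6, Mul(-1, 116)), -4665)) = Mul(551118, Add(Add(6, -116), -4665)) = Mul(551118, Add(-110, -4665)) = Mul(551118, -4775) = -2631588450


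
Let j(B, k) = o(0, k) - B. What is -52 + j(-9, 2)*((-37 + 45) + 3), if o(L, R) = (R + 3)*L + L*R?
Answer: 47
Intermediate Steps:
o(L, R) = L*R + L*(3 + R) (o(L, R) = (3 + R)*L + L*R = L*(3 + R) + L*R = L*R + L*(3 + R))
j(B, k) = -B (j(B, k) = 0*(3 + 2*k) - B = 0 - B = -B)
-52 + j(-9, 2)*((-37 + 45) + 3) = -52 + (-1*(-9))*((-37 + 45) + 3) = -52 + 9*(8 + 3) = -52 + 9*11 = -52 + 99 = 47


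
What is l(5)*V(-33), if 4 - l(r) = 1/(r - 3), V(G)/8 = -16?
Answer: -448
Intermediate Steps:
V(G) = -128 (V(G) = 8*(-16) = -128)
l(r) = 4 - 1/(-3 + r) (l(r) = 4 - 1/(r - 3) = 4 - 1/(-3 + r))
l(5)*V(-33) = ((-13 + 4*5)/(-3 + 5))*(-128) = ((-13 + 20)/2)*(-128) = ((½)*7)*(-128) = (7/2)*(-128) = -448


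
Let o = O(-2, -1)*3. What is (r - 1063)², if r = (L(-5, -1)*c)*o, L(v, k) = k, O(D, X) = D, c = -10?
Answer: 1261129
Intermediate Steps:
o = -6 (o = -2*3 = -6)
r = -60 (r = -1*(-10)*(-6) = 10*(-6) = -60)
(r - 1063)² = (-60 - 1063)² = (-1123)² = 1261129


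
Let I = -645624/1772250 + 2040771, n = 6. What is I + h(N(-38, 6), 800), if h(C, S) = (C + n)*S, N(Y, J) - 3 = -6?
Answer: 603501526521/295375 ≈ 2.0432e+6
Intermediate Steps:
N(Y, J) = -3 (N(Y, J) = 3 - 6 = -3)
h(C, S) = S*(6 + C) (h(C, S) = (C + 6)*S = (6 + C)*S = S*(6 + C))
I = 602792626521/295375 (I = -645624*1/1772250 + 2040771 = -107604/295375 + 2040771 = 602792626521/295375 ≈ 2.0408e+6)
I + h(N(-38, 6), 800) = 602792626521/295375 + 800*(6 - 3) = 602792626521/295375 + 800*3 = 602792626521/295375 + 2400 = 603501526521/295375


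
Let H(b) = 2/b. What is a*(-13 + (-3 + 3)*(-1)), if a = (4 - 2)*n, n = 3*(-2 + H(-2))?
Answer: 234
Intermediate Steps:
n = -9 (n = 3*(-2 + 2/(-2)) = 3*(-2 + 2*(-½)) = 3*(-2 - 1) = 3*(-3) = -9)
a = -18 (a = (4 - 2)*(-9) = 2*(-9) = -18)
a*(-13 + (-3 + 3)*(-1)) = -18*(-13 + (-3 + 3)*(-1)) = -18*(-13 + 0*(-1)) = -18*(-13 + 0) = -18*(-13) = 234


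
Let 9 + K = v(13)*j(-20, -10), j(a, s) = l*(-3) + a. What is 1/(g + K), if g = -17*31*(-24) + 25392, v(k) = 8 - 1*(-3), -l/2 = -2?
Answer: 1/37679 ≈ 2.6540e-5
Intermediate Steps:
l = 4 (l = -2*(-2) = 4)
v(k) = 11 (v(k) = 8 + 3 = 11)
j(a, s) = -12 + a (j(a, s) = 4*(-3) + a = -12 + a)
g = 38040 (g = -527*(-24) + 25392 = 12648 + 25392 = 38040)
K = -361 (K = -9 + 11*(-12 - 20) = -9 + 11*(-32) = -9 - 352 = -361)
1/(g + K) = 1/(38040 - 361) = 1/37679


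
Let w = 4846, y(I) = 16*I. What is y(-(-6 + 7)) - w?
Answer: -4862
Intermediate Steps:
y(-(-6 + 7)) - w = 16*(-(-6 + 7)) - 1*4846 = 16*(-1*1) - 4846 = 16*(-1) - 4846 = -16 - 4846 = -4862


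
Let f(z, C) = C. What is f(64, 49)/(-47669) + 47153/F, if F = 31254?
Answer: 2246204911/1489846926 ≈ 1.5077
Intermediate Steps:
f(64, 49)/(-47669) + 47153/F = 49/(-47669) + 47153/31254 = 49*(-1/47669) + 47153*(1/31254) = -49/47669 + 47153/31254 = 2246204911/1489846926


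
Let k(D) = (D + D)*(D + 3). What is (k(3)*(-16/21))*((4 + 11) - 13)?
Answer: -384/7 ≈ -54.857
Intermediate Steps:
k(D) = 2*D*(3 + D) (k(D) = (2*D)*(3 + D) = 2*D*(3 + D))
(k(3)*(-16/21))*((4 + 11) - 13) = ((2*3*(3 + 3))*(-16/21))*((4 + 11) - 13) = ((2*3*6)*(-16*1/21))*(15 - 13) = (36*(-16/21))*2 = -192/7*2 = -384/7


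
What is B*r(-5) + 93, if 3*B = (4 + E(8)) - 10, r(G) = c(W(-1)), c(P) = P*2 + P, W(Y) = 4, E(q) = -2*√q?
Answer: 69 - 16*√2 ≈ 46.373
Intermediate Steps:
c(P) = 3*P (c(P) = 2*P + P = 3*P)
r(G) = 12 (r(G) = 3*4 = 12)
B = -2 - 4*√2/3 (B = ((4 - 4*√2) - 10)/3 = (-6 - 4*√2)/3 = -2 - 4*√2/3 ≈ -3.8856)
B*r(-5) + 93 = (-2 - 4*√2/3)*12 + 93 = (-24 - 16*√2) + 93 = 69 - 16*√2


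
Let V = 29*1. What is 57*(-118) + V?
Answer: -6697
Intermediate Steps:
V = 29
57*(-118) + V = 57*(-118) + 29 = -6726 + 29 = -6697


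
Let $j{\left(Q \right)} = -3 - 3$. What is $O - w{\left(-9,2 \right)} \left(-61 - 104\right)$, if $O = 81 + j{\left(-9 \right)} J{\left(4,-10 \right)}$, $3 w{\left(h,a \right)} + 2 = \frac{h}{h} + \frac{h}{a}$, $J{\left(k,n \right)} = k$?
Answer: $- \frac{491}{2} \approx -245.5$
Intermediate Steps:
$j{\left(Q \right)} = -6$ ($j{\left(Q \right)} = -3 - 3 = -6$)
$w{\left(h,a \right)} = - \frac{1}{3} + \frac{h}{3 a}$ ($w{\left(h,a \right)} = - \frac{2}{3} + \frac{\frac{h}{h} + \frac{h}{a}}{3} = - \frac{2}{3} + \frac{1 + \frac{h}{a}}{3} = - \frac{2}{3} + \left(\frac{1}{3} + \frac{h}{3 a}\right) = - \frac{1}{3} + \frac{h}{3 a}$)
$O = 57$ ($O = 81 - 24 = 57$)
$O - w{\left(-9,2 \right)} \left(-61 - 104\right) = 57 - \frac{-9 - 2}{3 \cdot 2} \left(-61 - 104\right) = 57 - \frac{1}{3} \cdot \frac{1}{2} \left(-9 - 2\right) \left(-165\right) = 57 - \frac{1}{3} \cdot \frac{1}{2} \left(-11\right) \left(-165\right) = 57 - \left(- \frac{11}{6}\right) \left(-165\right) = 57 - \frac{605}{2} = - \frac{491}{2}$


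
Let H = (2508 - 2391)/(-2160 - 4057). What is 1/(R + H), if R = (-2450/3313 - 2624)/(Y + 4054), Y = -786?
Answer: -33655368914/27664148891 ≈ -1.2166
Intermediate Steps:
H = -117/6217 (H = 117/(-6217) = 117*(-1/6217) = -117/6217 ≈ -0.018819)
R = -4347881/5413442 (R = (-2450/3313 - 2624)/(-786 + 4054) = (-2450*1/3313 - 2624)/3268 = (-2450/3313 - 2624)*(1/3268) = -8695762/3313*1/3268 = -4347881/5413442 ≈ -0.80316)
1/(R + H) = 1/(-4347881/5413442 - 117/6217) = 1/(-27664148891/33655368914) = -33655368914/27664148891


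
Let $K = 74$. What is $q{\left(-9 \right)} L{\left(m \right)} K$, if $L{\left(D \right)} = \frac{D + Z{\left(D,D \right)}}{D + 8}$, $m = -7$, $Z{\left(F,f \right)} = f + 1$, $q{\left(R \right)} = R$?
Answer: $8658$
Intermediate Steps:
$Z{\left(F,f \right)} = 1 + f$
$L{\left(D \right)} = \frac{1 + 2 D}{8 + D}$ ($L{\left(D \right)} = \frac{D + \left(1 + D\right)}{D + 8} = \frac{1 + 2 D}{8 + D}$)
$q{\left(-9 \right)} L{\left(m \right)} K = - 9 \frac{1 + 2 \left(-7\right)}{8 - 7} \cdot 74 = - 9 \frac{1 - 14}{1} \cdot 74 = - 9 \cdot 1 \left(-13\right) 74 = \left(-9\right) \left(-13\right) 74 = 117 \cdot 74 = 8658$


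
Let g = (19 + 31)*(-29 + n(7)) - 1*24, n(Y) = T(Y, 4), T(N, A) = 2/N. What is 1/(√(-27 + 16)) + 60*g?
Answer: -613080/7 - I*√11/11 ≈ -87583.0 - 0.30151*I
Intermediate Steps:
n(Y) = 2/Y
g = -10218/7 (g = (19 + 31)*(-29 + 2/7) - 1*24 = 50*(-29 + 2*(⅐)) - 24 = 50*(-29 + 2/7) - 24 = 50*(-201/7) - 24 = -10050/7 - 24 = -10218/7 ≈ -1459.7)
1/(√(-27 + 16)) + 60*g = 1/(√(-27 + 16)) + 60*(-10218/7) = 1/(√(-11)) - 613080/7 = 1/(I*√11) - 613080/7 = -I*√11/11 - 613080/7 = -613080/7 - I*√11/11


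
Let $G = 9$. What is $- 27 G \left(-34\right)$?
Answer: $8262$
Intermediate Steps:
$- 27 G \left(-34\right) = \left(-27\right) 9 \left(-34\right) = \left(-243\right) \left(-34\right) = 8262$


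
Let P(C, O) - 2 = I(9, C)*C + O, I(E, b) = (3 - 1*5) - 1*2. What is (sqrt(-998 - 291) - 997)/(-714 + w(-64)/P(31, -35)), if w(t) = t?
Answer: 156529/112034 - 157*I*sqrt(1289)/112034 ≈ 1.3972 - 0.050313*I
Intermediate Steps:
I(E, b) = -4 (I(E, b) = (3 - 5) - 2 = -2 - 2 = -4)
P(C, O) = 2 + O - 4*C (P(C, O) = 2 + (-4*C + O) = 2 + (O - 4*C) = 2 + O - 4*C)
(sqrt(-998 - 291) - 997)/(-714 + w(-64)/P(31, -35)) = (sqrt(-998 - 291) - 997)/(-714 - 64/(2 - 35 - 4*31)) = (sqrt(-1289) - 997)/(-714 - 64/(2 - 35 - 124)) = (I*sqrt(1289) - 997)/(-714 - 64/(-157)) = (-997 + I*sqrt(1289))/(-714 - 64*(-1/157)) = (-997 + I*sqrt(1289))/(-714 + 64/157) = (-997 + I*sqrt(1289))/(-112034/157) = (-997 + I*sqrt(1289))*(-157/112034) = 156529/112034 - 157*I*sqrt(1289)/112034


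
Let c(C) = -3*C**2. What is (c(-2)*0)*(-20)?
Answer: 0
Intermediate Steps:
(c(-2)*0)*(-20) = (-3*(-2)**2*0)*(-20) = (-3*4*0)*(-20) = -12*0*(-20) = 0*(-20) = 0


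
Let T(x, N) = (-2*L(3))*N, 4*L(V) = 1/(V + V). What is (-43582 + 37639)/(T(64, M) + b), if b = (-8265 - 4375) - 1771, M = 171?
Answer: 3396/8243 ≈ 0.41199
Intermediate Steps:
L(V) = 1/(8*V) (L(V) = 1/(4*(V + V)) = 1/(4*((2*V))) = (1/(2*V))/4 = 1/(8*V))
b = -14411 (b = -12640 - 1771 = -14411)
T(x, N) = -N/12 (T(x, N) = (-1/(4*3))*N = (-2*1/24)*N = -N/12)
(-43582 + 37639)/(T(64, M) + b) = (-43582 + 37639)/(-1/12*171 - 14411) = -5943/(-57/4 - 14411) = -5943/(-57701/4) = -5943*(-4/57701) = 3396/8243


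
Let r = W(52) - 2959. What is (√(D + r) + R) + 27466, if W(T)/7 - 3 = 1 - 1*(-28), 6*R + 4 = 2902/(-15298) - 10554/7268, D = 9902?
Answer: 4580589588365/166778796 + √7167 ≈ 27550.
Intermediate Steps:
R = -156822571/166778796 (R = -⅔ + (2902/(-15298) - 10554/7268)/6 = -⅔ + (2902*(-1/15298) - 10554*1/7268)/6 = -⅔ + (-1451/7649 - 5277/3634)/6 = -⅔ + (⅙)*(-45636707/27796466) = -⅔ - 45636707/166778796 = -156822571/166778796 ≈ -0.94030)
W(T) = 224 (W(T) = 21 + 7*(1 - 1*(-28)) = 21 + 7*(1 + 28) = 21 + 7*29 = 21 + 203 = 224)
r = -2735 (r = 224 - 2959 = -2735)
(√(D + r) + R) + 27466 = (√(9902 - 2735) - 156822571/166778796) + 27466 = (√7167 - 156822571/166778796) + 27466 = (-156822571/166778796 + √7167) + 27466 = 4580589588365/166778796 + √7167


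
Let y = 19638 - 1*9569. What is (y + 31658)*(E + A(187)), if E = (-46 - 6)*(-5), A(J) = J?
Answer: 18651969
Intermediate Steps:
y = 10069 (y = 19638 - 9569 = 10069)
E = 260 (E = -52*(-5) = 260)
(y + 31658)*(E + A(187)) = (10069 + 31658)*(260 + 187) = 41727*447 = 18651969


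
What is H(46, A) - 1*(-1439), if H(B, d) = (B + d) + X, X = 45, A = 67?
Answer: 1597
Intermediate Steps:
H(B, d) = 45 + B + d (H(B, d) = (B + d) + 45 = 45 + B + d)
H(46, A) - 1*(-1439) = (45 + 46 + 67) - 1*(-1439) = 158 + 1439 = 1597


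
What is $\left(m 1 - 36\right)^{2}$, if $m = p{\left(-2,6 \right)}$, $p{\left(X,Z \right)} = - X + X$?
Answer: $1296$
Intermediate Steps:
$p{\left(X,Z \right)} = 0$
$m = 0$
$\left(m 1 - 36\right)^{2} = \left(0 \cdot 1 - 36\right)^{2} = \left(0 - 36\right)^{2} = \left(-36\right)^{2} = 1296$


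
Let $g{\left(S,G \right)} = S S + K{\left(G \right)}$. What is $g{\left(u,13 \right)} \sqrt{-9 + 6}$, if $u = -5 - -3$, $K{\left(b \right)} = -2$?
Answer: $2 i \sqrt{3} \approx 3.4641 i$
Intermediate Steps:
$u = -2$ ($u = -5 + 3 = -2$)
$g{\left(S,G \right)} = -2 + S^{2}$ ($g{\left(S,G \right)} = S S - 2 = S^{2} - 2 = -2 + S^{2}$)
$g{\left(u,13 \right)} \sqrt{-9 + 6} = \left(-2 + \left(-2\right)^{2}\right) \sqrt{-9 + 6} = \left(-2 + 4\right) \sqrt{-3} = 2 i \sqrt{3}$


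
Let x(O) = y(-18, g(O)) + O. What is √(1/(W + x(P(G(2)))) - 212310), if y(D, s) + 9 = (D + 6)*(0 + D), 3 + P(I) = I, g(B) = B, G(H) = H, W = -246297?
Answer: I*√12857659261705201/246091 ≈ 460.77*I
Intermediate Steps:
P(I) = -3 + I
y(D, s) = -9 + D*(6 + D) (y(D, s) = -9 + (D + 6)*(0 + D) = -9 + (6 + D)*D = -9 + D*(6 + D))
x(O) = 207 + O (x(O) = (-9 + (-18)² + 6*(-18)) + O = (-9 + 324 - 108) + O = 207 + O)
√(1/(W + x(P(G(2)))) - 212310) = √(1/(-246297 + (207 + (-3 + 2))) - 212310) = √(1/(-246297 + (207 - 1)) - 212310) = √(1/(-246297 + 206) - 212310) = √(1/(-246091) - 212310) = √(-1/246091 - 212310) = √(-52247580211/246091) = I*√12857659261705201/246091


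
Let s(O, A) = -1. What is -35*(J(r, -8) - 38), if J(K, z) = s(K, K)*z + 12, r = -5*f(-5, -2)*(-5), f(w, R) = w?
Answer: 630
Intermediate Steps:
r = -125 (r = -5*(-5)*(-5) = 25*(-5) = -125)
J(K, z) = 12 - z (J(K, z) = -z + 12 = 12 - z)
-35*(J(r, -8) - 38) = -35*((12 - 1*(-8)) - 38) = -35*((12 + 8) - 38) = -35*(20 - 38) = -35*(-18) = 630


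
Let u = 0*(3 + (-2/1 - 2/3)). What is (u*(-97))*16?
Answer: 0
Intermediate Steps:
u = 0 (u = 0*(3 + (-2*1 - 2*⅓)) = 0*(3 + (-2 - ⅔)) = 0*(3 - 8/3) = 0*(⅓) = 0)
(u*(-97))*16 = (0*(-97))*16 = 0*16 = 0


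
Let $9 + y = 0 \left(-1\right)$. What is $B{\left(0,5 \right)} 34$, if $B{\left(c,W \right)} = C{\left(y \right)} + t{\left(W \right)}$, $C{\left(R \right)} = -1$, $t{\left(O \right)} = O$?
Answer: $136$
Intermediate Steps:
$y = -9$ ($y = -9 + 0 \left(-1\right) = -9 + 0 = -9$)
$B{\left(c,W \right)} = -1 + W$
$B{\left(0,5 \right)} 34 = \left(-1 + 5\right) 34 = 4 \cdot 34 = 136$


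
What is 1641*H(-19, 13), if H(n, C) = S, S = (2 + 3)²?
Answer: 41025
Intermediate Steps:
S = 25 (S = 5² = 25)
H(n, C) = 25
1641*H(-19, 13) = 1641*25 = 41025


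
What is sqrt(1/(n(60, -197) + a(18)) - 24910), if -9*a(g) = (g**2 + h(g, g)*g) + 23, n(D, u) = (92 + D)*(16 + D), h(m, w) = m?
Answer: I*sqrt(265796429976517)/103297 ≈ 157.83*I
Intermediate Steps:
n(D, u) = (16 + D)*(92 + D)
a(g) = -23/9 - 2*g**2/9 (a(g) = -((g**2 + g*g) + 23)/9 = -((g**2 + g**2) + 23)/9 = -(2*g**2 + 23)/9 = -(23 + 2*g**2)/9 = -23/9 - 2*g**2/9)
sqrt(1/(n(60, -197) + a(18)) - 24910) = sqrt(1/((1472 + 60**2 + 108*60) + (-23/9 - 2/9*18**2)) - 24910) = sqrt(1/((1472 + 3600 + 6480) + (-23/9 - 2/9*324)) - 24910) = sqrt(1/(11552 + (-23/9 - 72)) - 24910) = sqrt(1/(11552 - 671/9) - 24910) = sqrt(1/(103297/9) - 24910) = sqrt(9/103297 - 24910) = sqrt(-2573128261/103297) = I*sqrt(265796429976517)/103297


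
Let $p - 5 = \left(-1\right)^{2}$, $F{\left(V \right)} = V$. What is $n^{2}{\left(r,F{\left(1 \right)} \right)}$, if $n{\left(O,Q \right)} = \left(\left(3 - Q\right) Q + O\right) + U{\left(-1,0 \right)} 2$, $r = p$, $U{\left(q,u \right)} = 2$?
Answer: $144$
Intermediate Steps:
$p = 6$ ($p = 5 + \left(-1\right)^{2} = 5 + 1 = 6$)
$r = 6$
$n{\left(O,Q \right)} = 4 + O + Q \left(3 - Q\right)$ ($n{\left(O,Q \right)} = \left(\left(3 - Q\right) Q + O\right) + 2 \cdot 2 = \left(Q \left(3 - Q\right) + O\right) + 4 = \left(O + Q \left(3 - Q\right)\right) + 4 = 4 + O + Q \left(3 - Q\right)$)
$n^{2}{\left(r,F{\left(1 \right)} \right)} = \left(4 + 6 - 1^{2} + 3 \cdot 1\right)^{2} = \left(4 + 6 - 1 + 3\right)^{2} = 12^{2} = 144$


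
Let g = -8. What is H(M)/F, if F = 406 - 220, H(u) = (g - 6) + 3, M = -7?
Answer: -11/186 ≈ -0.059140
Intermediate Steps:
H(u) = -11 (H(u) = (-8 - 6) + 3 = -14 + 3 = -11)
F = 186
H(M)/F = -11/186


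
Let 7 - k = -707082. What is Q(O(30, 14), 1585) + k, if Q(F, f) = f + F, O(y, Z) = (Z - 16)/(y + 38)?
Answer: 24094915/34 ≈ 7.0867e+5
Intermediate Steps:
O(y, Z) = (-16 + Z)/(38 + y)
k = 707089 (k = 7 - 1*(-707082) = 7 + 707082 = 707089)
Q(F, f) = F + f
Q(O(30, 14), 1585) + k = ((-16 + 14)/(38 + 30) + 1585) + 707089 = (-2/68 + 1585) + 707089 = ((1/68)*(-2) + 1585) + 707089 = (-1/34 + 1585) + 707089 = 53889/34 + 707089 = 24094915/34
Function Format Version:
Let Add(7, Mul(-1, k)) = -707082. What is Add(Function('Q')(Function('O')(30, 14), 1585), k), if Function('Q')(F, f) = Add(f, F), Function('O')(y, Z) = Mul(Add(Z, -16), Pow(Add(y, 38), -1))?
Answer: Rational(24094915, 34) ≈ 7.0867e+5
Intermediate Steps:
Function('O')(y, Z) = Mul(Pow(Add(38, y), -1), Add(-16, Z)) (Function('O')(y, Z) = Mul(Add(-16, Z), Pow(Add(38, y), -1)) = Mul(Pow(Add(38, y), -1), Add(-16, Z)))
k = 707089 (k = Add(7, Mul(-1, -707082)) = Add(7, 707082) = 707089)
Function('Q')(F, f) = Add(F, f)
Add(Function('Q')(Function('O')(30, 14), 1585), k) = Add(Add(Mul(Pow(Add(38, 30), -1), Add(-16, 14)), 1585), 707089) = Add(Add(Mul(Pow(68, -1), -2), 1585), 707089) = Add(Add(Mul(Rational(1, 68), -2), 1585), 707089) = Add(Add(Rational(-1, 34), 1585), 707089) = Add(Rational(53889, 34), 707089) = Rational(24094915, 34)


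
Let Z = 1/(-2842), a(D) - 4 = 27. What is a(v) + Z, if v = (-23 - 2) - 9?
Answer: 88101/2842 ≈ 31.000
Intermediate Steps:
v = -34 (v = -25 - 9 = -34)
a(D) = 31 (a(D) = 4 + 27 = 31)
Z = -1/2842 ≈ -0.00035186
a(v) + Z = 31 - 1/2842 = 88101/2842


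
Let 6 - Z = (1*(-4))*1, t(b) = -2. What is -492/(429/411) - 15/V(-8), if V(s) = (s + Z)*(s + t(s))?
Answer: -269187/572 ≈ -470.61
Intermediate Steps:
Z = 10 (Z = 6 - 1*(-4) = 6 + 4 = 10)
V(s) = (-2 + s)*(10 + s) (V(s) = (s + 10)*(s - 2) = (10 + s)*(-2 + s) = (-2 + s)*(10 + s))
-492/(429/411) - 15/V(-8) = -492/(429/411) - 15/(-20 + (-8)² + 8*(-8)) = -492/(429*(1/411)) - 15/(-20 + 64 - 64) = -492/143/137 - 15/(-20) = -492*137/143 - 15*(-1/20) = -67404/143 + ¾ = -269187/572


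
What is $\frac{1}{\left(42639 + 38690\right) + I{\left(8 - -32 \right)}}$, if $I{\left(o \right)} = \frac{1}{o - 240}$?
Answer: $\frac{200}{16265799} \approx 1.2296 \cdot 10^{-5}$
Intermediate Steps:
$I{\left(o \right)} = \frac{1}{-240 + o}$
$\frac{1}{\left(42639 + 38690\right) + I{\left(8 - -32 \right)}} = \frac{1}{\left(42639 + 38690\right) + \frac{1}{-240 + \left(8 - -32\right)}} = \frac{1}{81329 + \frac{1}{-240 + \left(8 + 32\right)}} = \frac{1}{81329 + \frac{1}{-240 + 40}} = \frac{1}{81329 + \frac{1}{-200}} = \frac{1}{81329 - \frac{1}{200}} = \frac{1}{\frac{16265799}{200}} = \frac{200}{16265799}$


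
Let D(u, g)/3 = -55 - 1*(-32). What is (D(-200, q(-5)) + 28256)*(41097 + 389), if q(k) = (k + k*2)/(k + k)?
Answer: 1169365882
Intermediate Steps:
q(k) = 3/2 (q(k) = (k + 2*k)/((2*k)) = (3*k)*(1/(2*k)) = 3/2)
D(u, g) = -69 (D(u, g) = 3*(-55 - 1*(-32)) = 3*(-55 + 32) = 3*(-23) = -69)
(D(-200, q(-5)) + 28256)*(41097 + 389) = (-69 + 28256)*(41097 + 389) = 28187*41486 = 1169365882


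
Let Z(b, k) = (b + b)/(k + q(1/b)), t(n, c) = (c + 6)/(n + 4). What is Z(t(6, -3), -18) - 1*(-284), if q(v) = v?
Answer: 62471/220 ≈ 283.96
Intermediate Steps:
t(n, c) = (6 + c)/(4 + n)
Z(b, k) = 2*b/(k + 1/b) (Z(b, k) = (b + b)/(k + 1/b) = (2*b)/(k + 1/b) = 2*b/(k + 1/b))
Z(t(6, -3), -18) - 1*(-284) = 2*((6 - 3)/(4 + 6))**2/(1 + ((6 - 3)/(4 + 6))*(-18)) - 1*(-284) = 2*(3/10)**2/(1 + (3/10)*(-18)) + 284 = 2*(9/100)/(1 - 27/5) + 284 = 2*(9/100)/(-22/5) + 284 = 2*(9/100)*(-5/22) + 284 = -9/220 + 284 = 62471/220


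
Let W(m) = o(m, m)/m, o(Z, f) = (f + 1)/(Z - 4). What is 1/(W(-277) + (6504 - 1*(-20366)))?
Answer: 77837/2091479914 ≈ 3.7216e-5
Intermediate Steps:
o(Z, f) = (1 + f)/(-4 + Z)
W(m) = (1 + m)/(m*(-4 + m)) (W(m) = ((1 + m)/(-4 + m))/m = (1 + m)/(m*(-4 + m)))
1/(W(-277) + (6504 - 1*(-20366))) = 1/((1 - 277)/((-277)*(-4 - 277)) + (6504 - 1*(-20366))) = 1/(-1/277*(-276)/(-281) + (6504 + 20366)) = 1/(-1/277*(-1/281)*(-276) + 26870) = 1/(-276/77837 + 26870) = 1/(2091479914/77837) = 77837/2091479914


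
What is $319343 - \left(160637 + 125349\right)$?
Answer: $33357$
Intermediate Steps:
$319343 - \left(160637 + 125349\right) = 319343 - 285986 = 33357$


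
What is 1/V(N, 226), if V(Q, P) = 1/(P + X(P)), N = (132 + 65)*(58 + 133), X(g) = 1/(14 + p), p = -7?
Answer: 1583/7 ≈ 226.14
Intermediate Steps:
X(g) = ⅐ (X(g) = 1/(14 - 7) = 1/7 = ⅐)
N = 37627 (N = 197*191 = 37627)
V(Q, P) = 1/(⅐ + P) (V(Q, P) = 1/(P + ⅐) = 1/(⅐ + P))
1/V(N, 226) = 1/(7/(1 + 7*226)) = 1/(7/(1 + 1582)) = 1/(7/1583) = 1583/7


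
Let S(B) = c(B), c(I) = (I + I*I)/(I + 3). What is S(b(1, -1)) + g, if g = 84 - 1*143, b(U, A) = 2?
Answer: -289/5 ≈ -57.800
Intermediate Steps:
g = -59 (g = 84 - 143 = -59)
c(I) = (I + I²)/(3 + I)
S(B) = B*(1 + B)/(3 + B)
S(b(1, -1)) + g = 2*(1 + 2)/(3 + 2) - 59 = 2*3/5 - 59 = 2*(⅕)*3 - 59 = 6/5 - 59 = -289/5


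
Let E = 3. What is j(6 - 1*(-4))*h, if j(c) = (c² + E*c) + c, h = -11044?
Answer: -1546160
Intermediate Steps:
j(c) = c² + 4*c (j(c) = (c² + 3*c) + c = c² + 4*c)
j(6 - 1*(-4))*h = ((6 - 1*(-4))*(4 + (6 - 1*(-4))))*(-11044) = ((6 + 4)*(4 + (6 + 4)))*(-11044) = (10*(4 + 10))*(-11044) = (10*14)*(-11044) = 140*(-11044) = -1546160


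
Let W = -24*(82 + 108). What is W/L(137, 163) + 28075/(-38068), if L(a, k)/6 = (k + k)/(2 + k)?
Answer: -2391439825/6205084 ≈ -385.40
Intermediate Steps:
W = -4560 (W = -24*190 = -4560)
L(a, k) = 12*k/(2 + k) (L(a, k) = 6*((k + k)/(2 + k)) = 6*((2*k)/(2 + k)) = 6*(2*k/(2 + k)) = 12*k/(2 + k))
W/L(137, 163) + 28075/(-38068) = -4560/(12*163/(2 + 163)) + 28075/(-38068) = -4560/(12*163/165) + 28075*(-1/38068) = -4560/(12*163*(1/165)) - 28075/38068 = -4560/652/55 - 28075/38068 = -4560*55/652 - 28075/38068 = -62700/163 - 28075/38068 = -2391439825/6205084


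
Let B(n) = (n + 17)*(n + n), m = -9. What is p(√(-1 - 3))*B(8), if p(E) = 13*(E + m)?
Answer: -46800 + 10400*I ≈ -46800.0 + 10400.0*I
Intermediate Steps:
B(n) = 2*n*(17 + n) (B(n) = (17 + n)*(2*n) = 2*n*(17 + n))
p(E) = -117 + 13*E (p(E) = 13*(E - 9) = 13*(-9 + E) = -117 + 13*E)
p(√(-1 - 3))*B(8) = (-117 + 13*√(-1 - 3))*(2*8*(17 + 8)) = (-117 + 13*√(-4))*(2*8*25) = (-117 + 13*(2*I))*400 = (-117 + 26*I)*400 = -46800 + 10400*I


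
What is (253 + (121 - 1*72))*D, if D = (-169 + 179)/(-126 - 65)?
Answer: -3020/191 ≈ -15.812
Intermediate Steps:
D = -10/191 (D = 10/(-191) = 10*(-1/191) = -10/191 ≈ -0.052356)
(253 + (121 - 1*72))*D = (253 + (121 - 1*72))*(-10/191) = (253 + (121 - 72))*(-10/191) = (253 + 49)*(-10/191) = 302*(-10/191) = -3020/191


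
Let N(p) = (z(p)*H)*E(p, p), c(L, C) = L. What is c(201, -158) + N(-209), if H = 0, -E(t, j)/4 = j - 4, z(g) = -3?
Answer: 201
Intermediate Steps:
E(t, j) = 16 - 4*j (E(t, j) = -4*(j - 4) = -4*(-4 + j) = 16 - 4*j)
N(p) = 0 (N(p) = (-3*0)*(16 - 4*p) = 0*(16 - 4*p) = 0)
c(201, -158) + N(-209) = 201 + 0 = 201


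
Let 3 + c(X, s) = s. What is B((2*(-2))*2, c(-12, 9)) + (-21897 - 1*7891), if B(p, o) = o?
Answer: -29782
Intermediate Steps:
c(X, s) = -3 + s
B((2*(-2))*2, c(-12, 9)) + (-21897 - 1*7891) = (-3 + 9) + (-21897 - 1*7891) = 6 + (-21897 - 7891) = 6 - 29788 = -29782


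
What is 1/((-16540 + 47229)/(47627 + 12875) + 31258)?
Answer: 60502/1891202205 ≈ 3.1991e-5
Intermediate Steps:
1/((-16540 + 47229)/(47627 + 12875) + 31258) = 1/(30689/60502 + 31258) = 1/(1891202205/60502) = 60502/1891202205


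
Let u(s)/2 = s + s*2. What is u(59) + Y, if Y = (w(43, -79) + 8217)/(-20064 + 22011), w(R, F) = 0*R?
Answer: 21135/59 ≈ 358.22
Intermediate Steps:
u(s) = 6*s (u(s) = 2*(s + s*2) = 2*(s + 2*s) = 2*(3*s) = 6*s)
w(R, F) = 0
Y = 249/59 (Y = (0 + 8217)/(-20064 + 22011) = 8217/1947 = 8217*(1/1947) = 249/59 ≈ 4.2203)
u(59) + Y = 6*59 + 249/59 = 354 + 249/59 = 21135/59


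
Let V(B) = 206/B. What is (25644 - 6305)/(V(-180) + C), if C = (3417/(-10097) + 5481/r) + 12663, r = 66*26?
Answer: 5026143828420/3291517658989 ≈ 1.5270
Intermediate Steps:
r = 1716
C = 73151446587/5775484 (C = (3417/(-10097) + 5481/1716) + 12663 = (3417*(-1/10097) + 5481*(1/1716)) + 12663 = (-3417/10097 + 1827/572) + 12663 = 16492695/5775484 + 12663 = 73151446587/5775484 ≈ 12666.)
(25644 - 6305)/(V(-180) + C) = (25644 - 6305)/(206/(-180) + 73151446587/5775484) = 19339/(206*(-1/180) + 73151446587/5775484) = 19339/(-103/90 + 73151446587/5775484) = 19339/(3291517658989/259896780) = 19339*(259896780/3291517658989) = 5026143828420/3291517658989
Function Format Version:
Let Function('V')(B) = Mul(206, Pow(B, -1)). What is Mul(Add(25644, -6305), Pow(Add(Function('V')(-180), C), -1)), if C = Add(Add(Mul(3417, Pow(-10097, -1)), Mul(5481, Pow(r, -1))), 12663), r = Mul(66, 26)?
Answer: Rational(5026143828420, 3291517658989) ≈ 1.5270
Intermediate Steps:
r = 1716
C = Rational(73151446587, 5775484) (C = Add(Add(Mul(3417, Pow(-10097, -1)), Mul(5481, Pow(1716, -1))), 12663) = Add(Add(Mul(3417, Rational(-1, 10097)), Mul(5481, Rational(1, 1716))), 12663) = Add(Add(Rational(-3417, 10097), Rational(1827, 572)), 12663) = Add(Rational(16492695, 5775484), 12663) = Rational(73151446587, 5775484) ≈ 12666.)
Mul(Add(25644, -6305), Pow(Add(Function('V')(-180), C), -1)) = Mul(Add(25644, -6305), Pow(Add(Mul(206, Pow(-180, -1)), Rational(73151446587, 5775484)), -1)) = Mul(19339, Pow(Add(Mul(206, Rational(-1, 180)), Rational(73151446587, 5775484)), -1)) = Mul(19339, Pow(Add(Rational(-103, 90), Rational(73151446587, 5775484)), -1)) = Mul(19339, Pow(Rational(3291517658989, 259896780), -1)) = Mul(19339, Rational(259896780, 3291517658989)) = Rational(5026143828420, 3291517658989)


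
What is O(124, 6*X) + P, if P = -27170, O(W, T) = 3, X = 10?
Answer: -27167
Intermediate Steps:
O(124, 6*X) + P = 3 - 27170 = -27167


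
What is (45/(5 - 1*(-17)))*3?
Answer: 135/22 ≈ 6.1364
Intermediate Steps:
(45/(5 - 1*(-17)))*3 = (45/(5 + 17))*3 = (45/22)*3 = 135/22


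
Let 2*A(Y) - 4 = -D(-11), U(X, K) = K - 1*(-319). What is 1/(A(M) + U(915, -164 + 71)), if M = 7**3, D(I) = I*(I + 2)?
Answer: 2/357 ≈ 0.0056022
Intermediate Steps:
D(I) = I*(2 + I)
U(X, K) = 319 + K (U(X, K) = K + 319 = 319 + K)
M = 343
A(Y) = -95/2 (A(Y) = 2 + (-(-11)*(2 - 11))/2 = 2 + (-(-11)*(-9))/2 = 2 + (-1*99)/2 = 2 + (1/2)*(-99) = 2 - 99/2 = -95/2)
1/(A(M) + U(915, -164 + 71)) = 1/(-95/2 + (319 + (-164 + 71))) = 1/(-95/2 + (319 - 93)) = 1/(-95/2 + 226) = 1/(357/2) = 2/357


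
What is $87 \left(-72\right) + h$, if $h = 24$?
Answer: $-6240$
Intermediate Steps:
$87 \left(-72\right) + h = 87 \left(-72\right) + 24 = -6264 + 24 = -6240$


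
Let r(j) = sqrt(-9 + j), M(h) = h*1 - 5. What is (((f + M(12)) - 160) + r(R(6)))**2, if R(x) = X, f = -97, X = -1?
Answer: (250 - I*sqrt(10))**2 ≈ 62490.0 - 1581.1*I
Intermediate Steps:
M(h) = -5 + h (M(h) = h - 5 = -5 + h)
R(x) = -1
(((f + M(12)) - 160) + r(R(6)))**2 = (((-97 + (-5 + 12)) - 160) + sqrt(-9 - 1))**2 = (((-97 + 7) - 160) + sqrt(-10))**2 = ((-90 - 160) + I*sqrt(10))**2 = (-250 + I*sqrt(10))**2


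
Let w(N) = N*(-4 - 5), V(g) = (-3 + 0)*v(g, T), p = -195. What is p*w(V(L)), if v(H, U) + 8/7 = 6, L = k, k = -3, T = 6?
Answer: -179010/7 ≈ -25573.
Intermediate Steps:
L = -3
v(H, U) = 34/7 (v(H, U) = -8/7 + 6 = 34/7)
V(g) = -102/7 (V(g) = (-3 + 0)*(34/7) = -3*34/7 = -102/7)
w(N) = -9*N (w(N) = N*(-9) = -9*N)
p*w(V(L)) = -(-1755)*(-102)/7 = -195*918/7 = -179010/7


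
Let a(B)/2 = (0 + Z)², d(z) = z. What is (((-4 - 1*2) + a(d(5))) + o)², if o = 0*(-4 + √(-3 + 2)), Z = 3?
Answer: 144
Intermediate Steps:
a(B) = 18 (a(B) = 2*(0 + 3)² = 2*3² = 2*9 = 18)
o = 0 (o = 0*(-4 + √(-1)) = 0*(-4 + I) = 0)
(((-4 - 1*2) + a(d(5))) + o)² = (((-4 - 1*2) + 18) + 0)² = (((-4 - 2) + 18) + 0)² = ((-6 + 18) + 0)² = (12 + 0)² = 12² = 144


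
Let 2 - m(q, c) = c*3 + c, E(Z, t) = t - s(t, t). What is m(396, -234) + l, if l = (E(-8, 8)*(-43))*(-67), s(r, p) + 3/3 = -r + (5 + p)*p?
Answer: -249709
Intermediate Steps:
s(r, p) = -1 - r + p*(5 + p) (s(r, p) = -1 + (-r + (5 + p)*p) = -1 + (-r + p*(5 + p)) = -1 - r + p*(5 + p))
E(Z, t) = 1 - t**2 - 3*t (E(Z, t) = t - (-1 + t**2 - t + 5*t) = t - (-1 + t**2 + 4*t) = t + (1 - t**2 - 4*t) = 1 - t**2 - 3*t)
m(q, c) = 2 - 4*c (m(q, c) = 2 - (c*3 + c) = 2 - (3*c + c) = 2 - 4*c)
l = -250647 (l = ((1 - 1*8**2 - 3*8)*(-43))*(-67) = ((1 - 1*64 - 24)*(-43))*(-67) = ((1 - 64 - 24)*(-43))*(-67) = -87*(-43)*(-67) = 3741*(-67) = -250647)
m(396, -234) + l = (2 - 4*(-234)) - 250647 = (2 + 936) - 250647 = 938 - 250647 = -249709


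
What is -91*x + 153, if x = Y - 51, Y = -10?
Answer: 5704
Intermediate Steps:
x = -61 (x = -10 - 51 = -61)
-91*x + 153 = -91*(-61) + 153 = 5551 + 153 = 5704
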